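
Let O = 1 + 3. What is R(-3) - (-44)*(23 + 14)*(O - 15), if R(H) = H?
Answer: -17911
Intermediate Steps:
O = 4
R(-3) - (-44)*(23 + 14)*(O - 15) = -3 - (-44)*(23 + 14)*(4 - 15) = -3 - (-44)*37*(-11) = -3 - (-44)*(-407) = -3 - 44*407 = -3 - 17908 = -17911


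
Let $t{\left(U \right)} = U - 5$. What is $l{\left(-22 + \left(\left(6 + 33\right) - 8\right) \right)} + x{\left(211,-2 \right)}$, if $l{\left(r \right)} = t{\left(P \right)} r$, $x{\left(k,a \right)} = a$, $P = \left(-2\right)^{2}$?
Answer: $-11$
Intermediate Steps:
$P = 4$
$t{\left(U \right)} = -5 + U$
$l{\left(r \right)} = - r$ ($l{\left(r \right)} = \left(-5 + 4\right) r = - r$)
$l{\left(-22 + \left(\left(6 + 33\right) - 8\right) \right)} + x{\left(211,-2 \right)} = - (-22 + \left(\left(6 + 33\right) - 8\right)) - 2 = - (-22 + \left(39 - 8\right)) - 2 = - (-22 + 31) - 2 = \left(-1\right) 9 - 2 = -9 - 2 = -11$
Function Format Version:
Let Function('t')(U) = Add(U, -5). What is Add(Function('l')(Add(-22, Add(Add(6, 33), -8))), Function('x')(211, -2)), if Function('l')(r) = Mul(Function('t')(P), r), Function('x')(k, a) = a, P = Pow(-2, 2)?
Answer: -11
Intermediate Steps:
P = 4
Function('t')(U) = Add(-5, U)
Function('l')(r) = Mul(-1, r) (Function('l')(r) = Mul(Add(-5, 4), r) = Mul(-1, r))
Add(Function('l')(Add(-22, Add(Add(6, 33), -8))), Function('x')(211, -2)) = Add(Mul(-1, Add(-22, Add(Add(6, 33), -8))), -2) = Add(Mul(-1, Add(-22, Add(39, -8))), -2) = Add(Mul(-1, Add(-22, 31)), -2) = Add(Mul(-1, 9), -2) = Add(-9, -2) = -11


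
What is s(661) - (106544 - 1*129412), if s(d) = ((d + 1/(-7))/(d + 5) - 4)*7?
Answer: 845337/37 ≈ 22847.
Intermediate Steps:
s(d) = -28 + 7*(-⅐ + d)/(5 + d) (s(d) = ((d - ⅐)/(5 + d) - 4)*7 = ((-⅐ + d)/(5 + d) - 4)*7 = (-4 + (-⅐ + d)/(5 + d))*7 = -28 + 7*(-⅐ + d)/(5 + d))
s(661) - (106544 - 1*129412) = 3*(-47 - 7*661)/(5 + 661) - (106544 - 1*129412) = 3*(-47 - 4627)/666 - (106544 - 129412) = 3*(1/666)*(-4674) - 1*(-22868) = -779/37 + 22868 = 845337/37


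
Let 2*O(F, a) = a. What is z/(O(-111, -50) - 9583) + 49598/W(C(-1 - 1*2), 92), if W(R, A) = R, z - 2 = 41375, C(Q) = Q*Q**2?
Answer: -477654763/259416 ≈ -1841.3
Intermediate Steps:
O(F, a) = a/2
C(Q) = Q**3
z = 41377 (z = 2 + 41375 = 41377)
z/(O(-111, -50) - 9583) + 49598/W(C(-1 - 1*2), 92) = 41377/((1/2)*(-50) - 9583) + 49598/((-1 - 1*2)**3) = 41377/(-25 - 9583) + 49598/((-1 - 2)**3) = 41377/(-9608) + 49598/((-3)**3) = 41377*(-1/9608) + 49598/(-27) = -41377/9608 + 49598*(-1/27) = -41377/9608 - 49598/27 = -477654763/259416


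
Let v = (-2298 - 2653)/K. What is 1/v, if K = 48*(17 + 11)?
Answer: -1344/4951 ≈ -0.27146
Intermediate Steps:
K = 1344 (K = 48*28 = 1344)
v = -4951/1344 (v = (-2298 - 2653)/1344 = -4951*1/1344 = -4951/1344 ≈ -3.6838)
1/v = 1/(-4951/1344) = -1344/4951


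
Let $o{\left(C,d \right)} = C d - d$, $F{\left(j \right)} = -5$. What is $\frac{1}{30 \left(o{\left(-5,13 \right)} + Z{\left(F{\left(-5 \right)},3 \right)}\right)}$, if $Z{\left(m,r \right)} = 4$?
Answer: $- \frac{1}{2220} \approx -0.00045045$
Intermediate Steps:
$o{\left(C,d \right)} = - d + C d$
$\frac{1}{30 \left(o{\left(-5,13 \right)} + Z{\left(F{\left(-5 \right)},3 \right)}\right)} = \frac{1}{30 \left(13 \left(-1 - 5\right) + 4\right)} = \frac{1}{30 \left(13 \left(-6\right) + 4\right)} = \frac{1}{30 \left(-78 + 4\right)} = \frac{1}{30 \left(-74\right)} = \frac{1}{-2220} = - \frac{1}{2220}$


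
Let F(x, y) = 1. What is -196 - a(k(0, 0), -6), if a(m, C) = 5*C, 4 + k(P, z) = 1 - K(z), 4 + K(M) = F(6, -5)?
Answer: -166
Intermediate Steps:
K(M) = -3 (K(M) = -4 + 1 = -3)
k(P, z) = 0 (k(P, z) = -4 + (1 - 1*(-3)) = -4 + (1 + 3) = -4 + 4 = 0)
-196 - a(k(0, 0), -6) = -196 - 5*(-6) = -196 - 1*(-30) = -196 + 30 = -166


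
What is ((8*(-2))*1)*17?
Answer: -272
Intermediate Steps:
((8*(-2))*1)*17 = -16*1*17 = -16*17 = -272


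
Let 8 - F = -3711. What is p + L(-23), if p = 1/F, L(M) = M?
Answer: -85536/3719 ≈ -23.000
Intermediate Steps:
F = 3719 (F = 8 - 1*(-3711) = 8 + 3711 = 3719)
p = 1/3719 ≈ 0.00026889
p + L(-23) = 1/3719 - 23 = -85536/3719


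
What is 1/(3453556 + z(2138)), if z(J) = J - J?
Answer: 1/3453556 ≈ 2.8956e-7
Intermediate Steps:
z(J) = 0
1/(3453556 + z(2138)) = 1/(3453556 + 0) = 1/3453556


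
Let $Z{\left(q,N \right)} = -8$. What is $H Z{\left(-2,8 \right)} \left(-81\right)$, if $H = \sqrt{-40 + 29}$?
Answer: $648 i \sqrt{11} \approx 2149.2 i$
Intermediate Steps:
$H = i \sqrt{11}$ ($H = \sqrt{-11} = i \sqrt{11} \approx 3.3166 i$)
$H Z{\left(-2,8 \right)} \left(-81\right) = i \sqrt{11} \left(-8\right) \left(-81\right) = - 8 i \sqrt{11} \left(-81\right) = 648 i \sqrt{11}$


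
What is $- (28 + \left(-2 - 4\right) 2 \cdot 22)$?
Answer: $236$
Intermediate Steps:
$- (28 + \left(-2 - 4\right) 2 \cdot 22) = - (28 + \left(-6\right) 2 \cdot 22) = - (28 - 264) = \left(-1\right) \left(-236\right) = 236$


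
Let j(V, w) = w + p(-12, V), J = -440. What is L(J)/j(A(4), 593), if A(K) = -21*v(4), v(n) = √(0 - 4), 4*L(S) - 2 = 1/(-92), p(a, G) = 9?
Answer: 183/221536 ≈ 0.00082605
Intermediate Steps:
L(S) = 183/368 (L(S) = ½ + (¼)/(-92) = ½ + (¼)*(-1/92) = ½ - 1/368 = 183/368)
v(n) = 2*I (v(n) = √(-4) = 2*I)
A(K) = -42*I
j(V, w) = 9 + w (j(V, w) = w + 9 = 9 + w)
L(J)/j(A(4), 593) = 183/(368*(9 + 593)) = (183/368)/602 = (183/368)*(1/602) = 183/221536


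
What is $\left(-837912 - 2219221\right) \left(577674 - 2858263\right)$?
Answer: $6972063891337$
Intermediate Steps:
$\left(-837912 - 2219221\right) \left(577674 - 2858263\right) = \left(-3057133\right) \left(-2280589\right) = 6972063891337$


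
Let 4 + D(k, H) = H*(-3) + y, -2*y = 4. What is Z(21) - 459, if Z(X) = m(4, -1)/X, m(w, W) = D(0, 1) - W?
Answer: -9647/21 ≈ -459.38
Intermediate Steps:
y = -2 (y = -½*4 = -2)
D(k, H) = -6 - 3*H (D(k, H) = -4 + (H*(-3) - 2) = -4 + (-3*H - 2) = -4 + (-2 - 3*H) = -6 - 3*H)
m(w, W) = -9 - W (m(w, W) = (-6 - 3*1) - W = (-6 - 3) - W = -9 - W)
Z(X) = -8/X (Z(X) = (-9 - 1*(-1))/X = (-9 + 1)/X = -8/X)
Z(21) - 459 = -8/21 - 459 = -9647/21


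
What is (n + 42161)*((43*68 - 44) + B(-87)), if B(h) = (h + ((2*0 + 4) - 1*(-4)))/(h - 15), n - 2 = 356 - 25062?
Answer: 1709849141/34 ≈ 5.0290e+7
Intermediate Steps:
n = -24704 (n = 2 + (356 - 25062) = 2 - 24706 = -24704)
B(h) = (8 + h)/(-15 + h) (B(h) = (h + ((0 + 4) + 4))/(-15 + h) = (h + (4 + 4))/(-15 + h) = (h + 8)/(-15 + h) = (8 + h)/(-15 + h))
(n + 42161)*((43*68 - 44) + B(-87)) = (-24704 + 42161)*((43*68 - 44) + (8 - 87)/(-15 - 87)) = 17457*((2924 - 44) - 79/(-102)) = 17457*(2880 - 1/102*(-79)) = 17457*(2880 + 79/102) = 17457*(293839/102) = 1709849141/34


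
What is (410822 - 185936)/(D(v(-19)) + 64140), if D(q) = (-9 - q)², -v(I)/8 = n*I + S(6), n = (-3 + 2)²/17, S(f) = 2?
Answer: 21664018/6179183 ≈ 3.5060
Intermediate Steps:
n = 1/17 (n = (-1)²*(1/17) = 1*(1/17) = 1/17 ≈ 0.058824)
v(I) = -16 - 8*I/17 (v(I) = -8*(I/17 + 2) = -8*(2 + I/17) = -16 - 8*I/17)
(410822 - 185936)/(D(v(-19)) + 64140) = (410822 - 185936)/((9 + (-16 - 8/17*(-19)))² + 64140) = 224886/((9 + (-16 + 152/17))² + 64140) = 224886/((9 - 120/17)² + 64140) = 224886/((33/17)² + 64140) = 224886/(1089/289 + 64140) = 224886/(18537549/289) = 224886*(289/18537549) = 21664018/6179183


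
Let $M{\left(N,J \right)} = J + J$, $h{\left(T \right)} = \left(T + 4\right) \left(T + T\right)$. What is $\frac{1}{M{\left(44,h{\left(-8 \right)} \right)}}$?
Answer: $\frac{1}{128} \approx 0.0078125$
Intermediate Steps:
$h{\left(T \right)} = 2 T \left(4 + T\right)$ ($h{\left(T \right)} = \left(4 + T\right) 2 T = 2 T \left(4 + T\right)$)
$M{\left(N,J \right)} = 2 J$
$\frac{1}{M{\left(44,h{\left(-8 \right)} \right)}} = \frac{1}{2 \cdot 2 \left(-8\right) \left(4 - 8\right)} = \frac{1}{2 \cdot 2 \left(-8\right) \left(-4\right)} = \frac{1}{2 \cdot 64} = \frac{1}{128}$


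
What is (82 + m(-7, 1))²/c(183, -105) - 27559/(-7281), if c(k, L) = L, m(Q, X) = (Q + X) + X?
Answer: -1917874/36405 ≈ -52.682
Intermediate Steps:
m(Q, X) = Q + 2*X
(82 + m(-7, 1))²/c(183, -105) - 27559/(-7281) = (82 + (-7 + 2*1))²/(-105) - 27559/(-7281) = (82 + (-7 + 2))²*(-1/105) - 27559*(-1/7281) = (82 - 5)²*(-1/105) + 27559/7281 = 77²*(-1/105) + 27559/7281 = 5929*(-1/105) + 27559/7281 = -847/15 + 27559/7281 = -1917874/36405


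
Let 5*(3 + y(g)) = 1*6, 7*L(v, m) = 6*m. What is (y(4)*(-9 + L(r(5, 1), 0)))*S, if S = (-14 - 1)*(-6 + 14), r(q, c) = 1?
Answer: -1944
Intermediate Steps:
L(v, m) = 6*m/7 (L(v, m) = (6*m)/7 = 6*m/7)
y(g) = -9/5 (y(g) = -3 + (1*6)/5 = -3 + (⅕)*6 = -3 + 6/5 = -9/5)
S = -120 (S = -15*8 = -120)
(y(4)*(-9 + L(r(5, 1), 0)))*S = -9*(-9 + (6/7)*0)/5*(-120) = -9*(-9 + 0)/5*(-120) = -9/5*(-9)*(-120) = (81/5)*(-120) = -1944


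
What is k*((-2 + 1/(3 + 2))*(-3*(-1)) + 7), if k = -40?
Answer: -64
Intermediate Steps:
k*((-2 + 1/(3 + 2))*(-3*(-1)) + 7) = -40*((-2 + 1/(3 + 2))*(-3*(-1)) + 7) = -40*((-2 + 1/5)*3 + 7) = -40*((-2 + ⅕)*3 + 7) = -40*(-9/5*3 + 7) = -40*(-27/5 + 7) = -40*8/5 = -64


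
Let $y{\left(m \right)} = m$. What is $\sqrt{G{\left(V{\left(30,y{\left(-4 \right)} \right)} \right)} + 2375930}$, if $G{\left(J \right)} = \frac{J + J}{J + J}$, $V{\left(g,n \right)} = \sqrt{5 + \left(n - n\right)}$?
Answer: $\sqrt{2375931} \approx 1541.4$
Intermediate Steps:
$V{\left(g,n \right)} = \sqrt{5}$ ($V{\left(g,n \right)} = \sqrt{5 + 0} = \sqrt{5}$)
$G{\left(J \right)} = 1$ ($G{\left(J \right)} = \frac{2 J}{2 J} = 2 J \frac{1}{2 J} = 1$)
$\sqrt{G{\left(V{\left(30,y{\left(-4 \right)} \right)} \right)} + 2375930} = \sqrt{1 + 2375930} = \sqrt{2375931}$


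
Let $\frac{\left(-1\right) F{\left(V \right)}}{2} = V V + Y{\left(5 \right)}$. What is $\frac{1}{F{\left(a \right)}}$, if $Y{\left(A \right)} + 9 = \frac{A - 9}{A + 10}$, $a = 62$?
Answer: $- \frac{15}{115042} \approx -0.00013039$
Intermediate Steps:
$Y{\left(A \right)} = -9 + \frac{-9 + A}{10 + A}$ ($Y{\left(A \right)} = -9 + \frac{A - 9}{A + 10} = -9 + \frac{-9 + A}{10 + A}$)
$F{\left(V \right)} = \frac{278}{15} - 2 V^{2}$ ($F{\left(V \right)} = - 2 \left(V V + \frac{-99 - 40}{10 + 5}\right) = - 2 \left(V^{2} + \frac{-99 - 40}{15}\right) = - 2 \left(V^{2} + \frac{1}{15} \left(-139\right)\right) = - 2 \left(V^{2} - \frac{139}{15}\right) = - 2 \left(- \frac{139}{15} + V^{2}\right) = \frac{278}{15} - 2 V^{2}$)
$\frac{1}{F{\left(a \right)}} = \frac{1}{\frac{278}{15} - 2 \cdot 62^{2}} = \frac{1}{\frac{278}{15} - 7688} = \frac{1}{- \frac{115042}{15}} = - \frac{15}{115042}$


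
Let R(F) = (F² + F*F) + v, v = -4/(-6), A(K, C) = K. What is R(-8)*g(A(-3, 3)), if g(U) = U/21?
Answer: -386/21 ≈ -18.381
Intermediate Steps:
v = ⅔ (v = -4*(-⅙) = ⅔ ≈ 0.66667)
R(F) = ⅔ + 2*F² (R(F) = (F² + F*F) + ⅔ = (F² + F²) + ⅔ = 2*F² + ⅔ = ⅔ + 2*F²)
g(U) = U/21 (g(U) = U*(1/21) = U/21)
R(-8)*g(A(-3, 3)) = (⅔ + 2*(-8)²)*((1/21)*(-3)) = (⅔ + 2*64)*(-⅐) = (⅔ + 128)*(-⅐) = (386/3)*(-⅐) = -386/21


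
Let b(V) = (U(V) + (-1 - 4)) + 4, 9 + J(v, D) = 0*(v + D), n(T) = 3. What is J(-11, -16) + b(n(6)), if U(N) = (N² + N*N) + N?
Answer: 11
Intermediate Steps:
J(v, D) = -9 (J(v, D) = -9 + 0*(v + D) = -9 + 0*(D + v) = -9 + 0 = -9)
U(N) = N + 2*N² (U(N) = (N² + N²) + N = 2*N² + N = N + 2*N²)
b(V) = -1 + V*(1 + 2*V) (b(V) = (V*(1 + 2*V) + (-1 - 4)) + 4 = (V*(1 + 2*V) - 5) + 4 = (-5 + V*(1 + 2*V)) + 4 = -1 + V*(1 + 2*V))
J(-11, -16) + b(n(6)) = -9 + (-1 + 3*(1 + 2*3)) = -9 + (-1 + 3*(1 + 6)) = -9 + (-1 + 3*7) = -9 + (-1 + 21) = -9 + 20 = 11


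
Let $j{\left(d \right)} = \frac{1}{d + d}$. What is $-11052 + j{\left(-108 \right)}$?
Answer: $- \frac{2387233}{216} \approx -11052.0$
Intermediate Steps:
$j{\left(d \right)} = \frac{1}{2 d}$
$-11052 + j{\left(-108 \right)} = -11052 + \frac{1}{2 \left(-108\right)} = -11052 + \frac{1}{2} \left(- \frac{1}{108}\right) = -11052 - \frac{1}{216} = - \frac{2387233}{216}$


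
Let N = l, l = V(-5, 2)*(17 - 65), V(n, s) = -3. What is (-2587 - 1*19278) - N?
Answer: -22009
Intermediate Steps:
l = 144 (l = -3*(17 - 65) = -3*(-48) = 144)
N = 144
(-2587 - 1*19278) - N = (-2587 - 1*19278) - 1*144 = (-2587 - 19278) - 144 = -21865 - 144 = -22009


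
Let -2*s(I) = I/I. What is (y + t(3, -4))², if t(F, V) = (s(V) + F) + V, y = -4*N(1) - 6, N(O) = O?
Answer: 529/4 ≈ 132.25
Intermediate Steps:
s(I) = -½ (s(I) = -I/(2*I) = -½*1 = -½)
y = -10 (y = -4*1 - 6 = -4 - 6 = -10)
t(F, V) = -½ + F + V (t(F, V) = (-½ + F) + V = -½ + F + V)
(y + t(3, -4))² = (-10 + (-½ + 3 - 4))² = (-10 - 3/2)² = (-23/2)² = 529/4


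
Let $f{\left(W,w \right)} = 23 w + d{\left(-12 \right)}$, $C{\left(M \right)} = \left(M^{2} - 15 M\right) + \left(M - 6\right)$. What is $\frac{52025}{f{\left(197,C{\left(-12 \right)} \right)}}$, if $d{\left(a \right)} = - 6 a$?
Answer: $\frac{10405}{1422} \approx 7.3172$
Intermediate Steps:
$C{\left(M \right)} = -6 + M^{2} - 14 M$ ($C{\left(M \right)} = \left(M^{2} - 15 M\right) + \left(M - 6\right) = \left(M^{2} - 15 M\right) + \left(-6 + M\right) = -6 + M^{2} - 14 M$)
$f{\left(W,w \right)} = 72 + 23 w$ ($f{\left(W,w \right)} = 23 w - -72 = 23 w + 72 = 72 + 23 w$)
$\frac{52025}{f{\left(197,C{\left(-12 \right)} \right)}} = \frac{52025}{72 + 23 \left(-6 + \left(-12\right)^{2} - -168\right)} = \frac{52025}{72 + 23 \left(-6 + 144 + 168\right)} = \frac{52025}{72 + 23 \cdot 306} = \frac{52025}{72 + 7038} = \frac{52025}{7110} = 52025 \cdot \frac{1}{7110} = \frac{10405}{1422}$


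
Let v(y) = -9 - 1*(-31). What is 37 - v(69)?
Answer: 15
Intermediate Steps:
v(y) = 22 (v(y) = -9 + 31 = 22)
37 - v(69) = 37 - 1*22 = 37 - 22 = 15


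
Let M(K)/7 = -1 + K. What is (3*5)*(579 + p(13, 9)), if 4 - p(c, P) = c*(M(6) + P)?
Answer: 165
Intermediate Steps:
M(K) = -7 + 7*K (M(K) = 7*(-1 + K) = -7 + 7*K)
p(c, P) = 4 - c*(35 + P) (p(c, P) = 4 - c*((-7 + 7*6) + P) = 4 - c*((-7 + 42) + P) = 4 - c*(35 + P))
(3*5)*(579 + p(13, 9)) = (3*5)*(579 + (4 - 35*13 - 1*9*13)) = 15*(579 + (4 - 455 - 117)) = 15*(579 - 568) = 15*11 = 165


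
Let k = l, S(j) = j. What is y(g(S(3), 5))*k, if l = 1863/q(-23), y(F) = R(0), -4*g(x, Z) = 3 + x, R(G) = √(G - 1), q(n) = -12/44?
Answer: -6831*I ≈ -6831.0*I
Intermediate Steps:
q(n) = -3/11 (q(n) = -12*1/44 = -3/11)
R(G) = √(-1 + G)
g(x, Z) = -¾ - x/4 (g(x, Z) = -(3 + x)/4 = -¾ - x/4)
y(F) = I (y(F) = √(-1 + 0) = √(-1) = I)
l = -6831 (l = 1863/(-3/11) = 1863*(-11/3) = -6831)
k = -6831
y(g(S(3), 5))*k = I*(-6831) = -6831*I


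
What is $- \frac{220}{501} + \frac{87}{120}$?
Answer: $\frac{5729}{20040} \approx 0.28588$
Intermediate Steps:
$- \frac{220}{501} + \frac{87}{120} = \left(-220\right) \frac{1}{501} + 87 \cdot \frac{1}{120} = - \frac{220}{501} + \frac{29}{40} = \frac{5729}{20040}$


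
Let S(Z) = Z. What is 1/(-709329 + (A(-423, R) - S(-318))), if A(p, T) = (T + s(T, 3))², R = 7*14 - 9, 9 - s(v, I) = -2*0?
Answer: -1/699407 ≈ -1.4298e-6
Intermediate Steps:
s(v, I) = 9 (s(v, I) = 9 - (-2)*0 = 9 - 1*0 = 9 + 0 = 9)
R = 89 (R = 98 - 9 = 89)
A(p, T) = (9 + T)² (A(p, T) = (T + 9)² = (9 + T)²)
1/(-709329 + (A(-423, R) - S(-318))) = 1/(-709329 + ((9 + 89)² - 1*(-318))) = 1/(-709329 + (98² + 318)) = 1/(-709329 + (9604 + 318)) = 1/(-709329 + 9922) = 1/(-699407) = -1/699407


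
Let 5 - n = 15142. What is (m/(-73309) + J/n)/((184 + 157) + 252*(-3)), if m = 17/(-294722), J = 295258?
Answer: 1275855588725591/27144869265649358 ≈ 0.047002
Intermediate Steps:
n = -15137 (n = 5 - 1*15142 = 5 - 15142 = -15137)
m = -17/294722 (m = 17*(-1/294722) = -17/294722 ≈ -5.7681e-5)
(m/(-73309) + J/n)/((184 + 157) + 252*(-3)) = (-17/294722/(-73309) + 295258/(-15137))/((184 + 157) + 252*(-3)) = (-17/294722*(-1/73309) + 295258*(-1/15137))/(341 - 756) = (17/21605775098 - 295258/15137)/(-415) = -6379277943627955/327046617658426*(-1/415) = 1275855588725591/27144869265649358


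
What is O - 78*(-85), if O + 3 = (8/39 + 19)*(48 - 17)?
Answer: 281672/39 ≈ 7222.4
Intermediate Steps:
O = 23102/39 (O = -3 + (8/39 + 19)*(48 - 17) = -3 + (8*(1/39) + 19)*31 = -3 + (8/39 + 19)*31 = -3 + (749/39)*31 = -3 + 23219/39 = 23102/39 ≈ 592.36)
O - 78*(-85) = 23102/39 - 78*(-85) = 23102/39 + 6630 = 281672/39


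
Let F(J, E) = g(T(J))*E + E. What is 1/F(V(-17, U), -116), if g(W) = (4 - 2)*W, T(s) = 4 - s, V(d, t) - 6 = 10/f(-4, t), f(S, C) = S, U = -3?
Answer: -1/232 ≈ -0.0043103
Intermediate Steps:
V(d, t) = 7/2 (V(d, t) = 6 + 10/(-4) = 6 + 10*(-1/4) = 6 - 5/2 = 7/2)
g(W) = 2*W
F(J, E) = E + E*(8 - 2*J) (F(J, E) = (2*(4 - J))*E + E = (8 - 2*J)*E + E = E*(8 - 2*J) + E = E + E*(8 - 2*J))
1/F(V(-17, U), -116) = 1/(-116*(9 - 2*7/2)) = 1/(-116*(9 - 7)) = 1/(-116*2) = 1/(-232) = -1/232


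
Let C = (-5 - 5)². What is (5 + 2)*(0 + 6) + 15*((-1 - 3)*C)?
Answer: -5958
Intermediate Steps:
C = 100 (C = (-10)² = 100)
(5 + 2)*(0 + 6) + 15*((-1 - 3)*C) = (5 + 2)*(0 + 6) + 15*((-1 - 3)*100) = 7*6 + 15*(-4*100) = 42 + 15*(-400) = 42 - 6000 = -5958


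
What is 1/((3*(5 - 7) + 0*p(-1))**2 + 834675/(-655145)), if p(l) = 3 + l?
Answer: 131029/4550109 ≈ 0.028797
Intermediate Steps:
1/((3*(5 - 7) + 0*p(-1))**2 + 834675/(-655145)) = 1/((3*(5 - 7) + 0*(3 - 1))**2 + 834675/(-655145)) = 1/((3*(-2) + 0*2)**2 + 834675*(-1/655145)) = 1/((-6 + 0)**2 - 166935/131029) = 1/((-6)**2 - 166935/131029) = 1/(36 - 166935/131029) = 1/(4550109/131029) = 131029/4550109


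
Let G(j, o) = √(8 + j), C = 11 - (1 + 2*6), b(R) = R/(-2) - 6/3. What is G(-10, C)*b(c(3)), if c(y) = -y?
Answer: -I*√2/2 ≈ -0.70711*I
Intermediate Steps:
b(R) = -2 - R/2 (b(R) = R*(-½) - 6*⅓ = -R/2 - 2 = -2 - R/2)
C = -2 (C = 11 - (1 + 12) = 11 - 1*13 = 11 - 13 = -2)
G(-10, C)*b(c(3)) = √(8 - 10)*(-2 - (-1)*3/2) = √(-2)*(-2 - ½*(-3)) = (I*√2)*(-2 + 3/2) = (I*√2)*(-½) = -I*√2/2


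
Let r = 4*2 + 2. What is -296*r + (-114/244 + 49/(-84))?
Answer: -2167489/732 ≈ -2961.1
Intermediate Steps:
r = 10 (r = 8 + 2 = 10)
-296*r + (-114/244 + 49/(-84)) = -296*10 + (-114/244 + 49/(-84)) = -2960 + (-114*1/244 + 49*(-1/84)) = -2960 + (-57/122 - 7/12) = -2960 - 769/732 = -2167489/732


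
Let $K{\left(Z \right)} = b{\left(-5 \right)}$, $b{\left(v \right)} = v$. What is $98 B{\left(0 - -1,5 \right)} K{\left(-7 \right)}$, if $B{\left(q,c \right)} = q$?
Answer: $-490$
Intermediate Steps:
$K{\left(Z \right)} = -5$
$98 B{\left(0 - -1,5 \right)} K{\left(-7 \right)} = 98 \left(0 - -1\right) \left(-5\right) = 98 \left(0 + 1\right) \left(-5\right) = 98 \cdot 1 \left(-5\right) = 98 \left(-5\right) = -490$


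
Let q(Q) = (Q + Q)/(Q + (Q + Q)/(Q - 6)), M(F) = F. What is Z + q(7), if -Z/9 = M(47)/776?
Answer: 283/2328 ≈ 0.12156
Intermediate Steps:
Z = -423/776 ≈ -0.54510
q(Q) = 2*Q/(Q + 2*Q/(-6 + Q)) (q(Q) = (2*Q)/(Q + (2*Q)/(-6 + Q)) = (2*Q)/(Q + 2*Q/(-6 + Q)) = 2*Q/(Q + 2*Q/(-6 + Q)))
Z + q(7) = -423/776 + 2*(-6 + 7)/(-4 + 7) = -423/776 + 2*1/3 = -423/776 + 2*(⅓)*1 = -423/776 + ⅔ = 283/2328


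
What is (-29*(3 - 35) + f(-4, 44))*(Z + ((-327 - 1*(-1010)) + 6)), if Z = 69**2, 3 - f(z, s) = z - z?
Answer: 5073950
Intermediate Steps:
f(z, s) = 3 (f(z, s) = 3 - (z - z) = 3 - 1*0 = 3 + 0 = 3)
Z = 4761
(-29*(3 - 35) + f(-4, 44))*(Z + ((-327 - 1*(-1010)) + 6)) = (-29*(3 - 35) + 3)*(4761 + ((-327 - 1*(-1010)) + 6)) = (-29*(-32) + 3)*(4761 + ((-327 + 1010) + 6)) = (928 + 3)*(4761 + (683 + 6)) = 931*(4761 + 689) = 931*5450 = 5073950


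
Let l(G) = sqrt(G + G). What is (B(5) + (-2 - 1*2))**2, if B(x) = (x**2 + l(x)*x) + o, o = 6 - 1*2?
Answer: 875 + 250*sqrt(10) ≈ 1665.6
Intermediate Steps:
o = 4 (o = 6 - 2 = 4)
l(G) = sqrt(2)*sqrt(G) (l(G) = sqrt(2*G) = sqrt(2)*sqrt(G))
B(x) = 4 + x**2 + sqrt(2)*x**(3/2) (B(x) = (x**2 + (sqrt(2)*sqrt(x))*x) + 4 = (x**2 + sqrt(2)*x**(3/2)) + 4 = 4 + x**2 + sqrt(2)*x**(3/2))
(B(5) + (-2 - 1*2))**2 = ((4 + 5**2 + sqrt(2)*5**(3/2)) + (-2 - 1*2))**2 = ((4 + 25 + sqrt(2)*(5*sqrt(5))) + (-2 - 2))**2 = ((4 + 25 + 5*sqrt(10)) - 4)**2 = ((29 + 5*sqrt(10)) - 4)**2 = (25 + 5*sqrt(10))**2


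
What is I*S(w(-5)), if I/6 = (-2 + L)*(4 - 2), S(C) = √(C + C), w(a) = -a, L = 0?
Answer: -24*√10 ≈ -75.895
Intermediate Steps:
S(C) = √2*√C (S(C) = √(2*C) = √2*√C)
I = -24 (I = 6*((-2 + 0)*(4 - 2)) = 6*(-2*2) = 6*(-4) = -24)
I*S(w(-5)) = -24*√2*√(-1*(-5)) = -24*√2*√5 = -24*√10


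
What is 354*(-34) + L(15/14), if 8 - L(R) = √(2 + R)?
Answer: -12028 - √602/14 ≈ -12030.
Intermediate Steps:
L(R) = 8 - √(2 + R)
354*(-34) + L(15/14) = 354*(-34) + (8 - √(2 + 15/14)) = -12036 + (8 - √(2 + 15*(1/14))) = -12036 + (8 - √(2 + 15/14)) = -12036 + (8 - √(43/14)) = -12036 + (8 - √602/14) = -12028 - √602/14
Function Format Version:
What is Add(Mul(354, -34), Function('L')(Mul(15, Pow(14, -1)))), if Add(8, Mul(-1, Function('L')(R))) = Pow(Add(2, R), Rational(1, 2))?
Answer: Add(-12028, Mul(Rational(-1, 14), Pow(602, Rational(1, 2)))) ≈ -12030.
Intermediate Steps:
Function('L')(R) = Add(8, Mul(-1, Pow(Add(2, R), Rational(1, 2))))
Add(Mul(354, -34), Function('L')(Mul(15, Pow(14, -1)))) = Add(Mul(354, -34), Add(8, Mul(-1, Pow(Add(2, Mul(15, Pow(14, -1))), Rational(1, 2))))) = Add(-12036, Add(8, Mul(-1, Pow(Add(2, Mul(15, Rational(1, 14))), Rational(1, 2))))) = Add(-12036, Add(8, Mul(-1, Pow(Add(2, Rational(15, 14)), Rational(1, 2))))) = Add(-12036, Add(8, Mul(-1, Pow(Rational(43, 14), Rational(1, 2))))) = Add(-12036, Add(8, Mul(-1, Mul(Rational(1, 14), Pow(602, Rational(1, 2)))))) = Add(-12036, Add(8, Mul(Rational(-1, 14), Pow(602, Rational(1, 2))))) = Add(-12028, Mul(Rational(-1, 14), Pow(602, Rational(1, 2))))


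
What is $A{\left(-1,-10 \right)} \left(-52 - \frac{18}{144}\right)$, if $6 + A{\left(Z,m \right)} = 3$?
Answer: $\frac{1251}{8} \approx 156.38$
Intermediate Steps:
$A{\left(Z,m \right)} = -3$ ($A{\left(Z,m \right)} = -6 + 3 = -3$)
$A{\left(-1,-10 \right)} \left(-52 - \frac{18}{144}\right) = - 3 \left(-52 - \frac{18}{144}\right) = - 3 \left(-52 - \frac{1}{8}\right) = \left(-3\right) \left(- \frac{417}{8}\right) = \frac{1251}{8}$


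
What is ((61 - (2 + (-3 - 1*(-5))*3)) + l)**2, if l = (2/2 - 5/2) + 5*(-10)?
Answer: 9/4 ≈ 2.2500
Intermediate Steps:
l = -103/2 (l = (2*(1/2) - 5*1/2) - 50 = (1 - 5/2) - 50 = -3/2 - 50 = -103/2 ≈ -51.500)
((61 - (2 + (-3 - 1*(-5))*3)) + l)**2 = ((61 - (2 + (-3 - 1*(-5))*3)) - 103/2)**2 = ((61 - (2 + (-3 + 5)*3)) - 103/2)**2 = ((61 - (2 + 2*3)) - 103/2)**2 = ((61 - (2 + 6)) - 103/2)**2 = ((61 - 1*8) - 103/2)**2 = ((61 - 8) - 103/2)**2 = (53 - 103/2)**2 = (3/2)**2 = 9/4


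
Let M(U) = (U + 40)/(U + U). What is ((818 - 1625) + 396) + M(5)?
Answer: -813/2 ≈ -406.50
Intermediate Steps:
M(U) = (40 + U)/(2*U) (M(U) = (40 + U)/((2*U)) = (40 + U)*(1/(2*U)) = (40 + U)/(2*U))
((818 - 1625) + 396) + M(5) = ((818 - 1625) + 396) + (½)*(40 + 5)/5 = (-807 + 396) + (½)*(⅕)*45 = -411 + 9/2 = -813/2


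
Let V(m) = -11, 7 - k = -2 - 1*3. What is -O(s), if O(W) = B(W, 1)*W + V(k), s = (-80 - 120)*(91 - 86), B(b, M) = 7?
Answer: 7011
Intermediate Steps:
s = -1000 (s = -200*5 = -1000)
k = 12 (k = 7 - (-2 - 1*3) = 7 - (-2 - 3) = 7 - 1*(-5) = 7 + 5 = 12)
O(W) = -11 + 7*W (O(W) = 7*W - 11 = -11 + 7*W)
-O(s) = -(-11 + 7*(-1000)) = -(-11 - 7000) = -1*(-7011) = 7011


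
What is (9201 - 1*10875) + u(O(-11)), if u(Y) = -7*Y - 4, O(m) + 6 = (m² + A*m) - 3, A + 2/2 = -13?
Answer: -3540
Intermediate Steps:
A = -14 (A = -1 - 13 = -14)
O(m) = -9 + m² - 14*m (O(m) = -6 + ((m² - 14*m) - 3) = -6 + (-3 + m² - 14*m) = -9 + m² - 14*m)
u(Y) = -4 - 7*Y
(9201 - 1*10875) + u(O(-11)) = (9201 - 1*10875) + (-4 - 7*(-9 + (-11)² - 14*(-11))) = (9201 - 10875) + (-4 - 7*(-9 + 121 + 154)) = -1674 + (-4 - 7*266) = -1674 + (-4 - 1862) = -1674 - 1866 = -3540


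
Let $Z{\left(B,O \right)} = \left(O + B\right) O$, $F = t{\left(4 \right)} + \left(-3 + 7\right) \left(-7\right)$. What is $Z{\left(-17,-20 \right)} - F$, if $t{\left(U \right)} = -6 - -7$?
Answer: $767$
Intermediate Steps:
$t{\left(U \right)} = 1$ ($t{\left(U \right)} = -6 + 7 = 1$)
$F = -27$ ($F = 1 + \left(-3 + 7\right) \left(-7\right) = 1 + 4 \left(-7\right) = 1 - 28 = -27$)
$Z{\left(B,O \right)} = O \left(B + O\right)$ ($Z{\left(B,O \right)} = \left(B + O\right) O = O \left(B + O\right)$)
$Z{\left(-17,-20 \right)} - F = - 20 \left(-17 - 20\right) - -27 = \left(-20\right) \left(-37\right) + 27 = 740 + 27 = 767$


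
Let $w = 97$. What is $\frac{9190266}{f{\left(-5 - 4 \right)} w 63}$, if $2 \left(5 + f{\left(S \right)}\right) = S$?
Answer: $- \frac{6126844}{38703} \approx -158.3$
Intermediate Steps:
$f{\left(S \right)} = -5 + \frac{S}{2}$
$\frac{9190266}{f{\left(-5 - 4 \right)} w 63} = \frac{9190266}{\left(-5 + \frac{-5 - 4}{2}\right) 97 \cdot 63} = \frac{9190266}{\left(-5 + \frac{1}{2} \left(-9\right)\right) 97 \cdot 63} = \frac{9190266}{\left(-5 - \frac{9}{2}\right) 97 \cdot 63} = \frac{9190266}{\left(- \frac{19}{2}\right) 97 \cdot 63} = \frac{9190266}{\left(- \frac{1843}{2}\right) 63} = \frac{9190266}{- \frac{116109}{2}} = 9190266 \left(- \frac{2}{116109}\right) = - \frac{6126844}{38703}$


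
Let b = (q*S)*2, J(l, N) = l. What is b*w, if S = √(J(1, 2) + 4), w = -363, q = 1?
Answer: -726*√5 ≈ -1623.4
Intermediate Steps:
S = √5 (S = √(1 + 4) = √5 ≈ 2.2361)
b = 2*√5 (b = (1*√5)*2 = √5*2 = 2*√5 ≈ 4.4721)
b*w = (2*√5)*(-363) = -726*√5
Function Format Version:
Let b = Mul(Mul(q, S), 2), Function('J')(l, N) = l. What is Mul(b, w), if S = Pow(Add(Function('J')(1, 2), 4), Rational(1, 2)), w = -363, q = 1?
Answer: Mul(-726, Pow(5, Rational(1, 2))) ≈ -1623.4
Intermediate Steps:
S = Pow(5, Rational(1, 2)) (S = Pow(Add(1, 4), Rational(1, 2)) = Pow(5, Rational(1, 2)) ≈ 2.2361)
b = Mul(2, Pow(5, Rational(1, 2))) (b = Mul(Mul(1, Pow(5, Rational(1, 2))), 2) = Mul(Pow(5, Rational(1, 2)), 2) = Mul(2, Pow(5, Rational(1, 2))) ≈ 4.4721)
Mul(b, w) = Mul(Mul(2, Pow(5, Rational(1, 2))), -363) = Mul(-726, Pow(5, Rational(1, 2)))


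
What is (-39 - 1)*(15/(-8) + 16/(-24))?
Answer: 305/3 ≈ 101.67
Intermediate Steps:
(-39 - 1)*(15/(-8) + 16/(-24)) = -40*(15*(-⅛) + 16*(-1/24)) = -40*(-15/8 - ⅔) = -40*(-61/24) = 305/3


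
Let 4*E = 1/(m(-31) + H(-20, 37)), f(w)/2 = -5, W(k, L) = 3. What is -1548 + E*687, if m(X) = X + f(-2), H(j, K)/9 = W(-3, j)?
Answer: -87375/56 ≈ -1560.3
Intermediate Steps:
f(w) = -10 (f(w) = 2*(-5) = -10)
H(j, K) = 27 (H(j, K) = 9*3 = 27)
m(X) = -10 + X (m(X) = X - 10 = -10 + X)
E = -1/56 (E = 1/(4*((-10 - 31) + 27)) = 1/(4*(-41 + 27)) = (¼)/(-14) = (¼)*(-1/14) = -1/56 ≈ -0.017857)
-1548 + E*687 = -1548 - 1/56*687 = -1548 - 687/56 = -87375/56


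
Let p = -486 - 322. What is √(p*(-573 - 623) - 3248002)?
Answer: I*√2281634 ≈ 1510.5*I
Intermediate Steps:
p = -808
√(p*(-573 - 623) - 3248002) = √(-808*(-573 - 623) - 3248002) = √(-808*(-1196) - 3248002) = √(966368 - 3248002) = √(-2281634) = I*√2281634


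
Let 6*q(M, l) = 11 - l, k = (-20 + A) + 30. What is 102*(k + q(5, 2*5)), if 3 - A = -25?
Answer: 3893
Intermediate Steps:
A = 28 (A = 3 - 1*(-25) = 3 + 25 = 28)
k = 38 (k = (-20 + 28) + 30 = 8 + 30 = 38)
q(M, l) = 11/6 - l/6 (q(M, l) = (11 - l)/6 = 11/6 - l/6)
102*(k + q(5, 2*5)) = 102*(38 + (11/6 - 5/3)) = 102*(38 + ⅙) = 102*(229/6) = 3893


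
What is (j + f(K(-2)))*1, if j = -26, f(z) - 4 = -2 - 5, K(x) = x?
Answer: -29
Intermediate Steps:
f(z) = -3 (f(z) = 4 + (-2 - 5) = 4 - 7 = -3)
(j + f(K(-2)))*1 = (-26 - 3)*1 = -29*1 = -29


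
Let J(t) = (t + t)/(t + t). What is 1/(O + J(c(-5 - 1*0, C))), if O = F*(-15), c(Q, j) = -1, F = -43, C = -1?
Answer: 1/646 ≈ 0.0015480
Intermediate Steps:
J(t) = 1 (J(t) = (2*t)/((2*t)) = (2*t)*(1/(2*t)) = 1)
O = 645 (O = -43*(-15) = 645)
1/(O + J(c(-5 - 1*0, C))) = 1/(645 + 1) = 1/646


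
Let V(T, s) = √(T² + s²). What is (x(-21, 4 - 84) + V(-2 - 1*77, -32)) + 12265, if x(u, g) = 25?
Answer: 12290 + √7265 ≈ 12375.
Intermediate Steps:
(x(-21, 4 - 84) + V(-2 - 1*77, -32)) + 12265 = (25 + √((-2 - 1*77)² + (-32)²)) + 12265 = (25 + √((-2 - 77)² + 1024)) + 12265 = (25 + √((-79)² + 1024)) + 12265 = (25 + √(6241 + 1024)) + 12265 = (25 + √7265) + 12265 = 12290 + √7265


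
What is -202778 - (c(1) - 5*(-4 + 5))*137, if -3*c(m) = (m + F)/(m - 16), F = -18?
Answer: -9091856/45 ≈ -2.0204e+5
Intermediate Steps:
c(m) = -(-18 + m)/(3*(-16 + m)) (c(m) = -(m - 18)/(3*(m - 16)) = -(-18 + m)/(3*(-16 + m)))
-202778 - (c(1) - 5*(-4 + 5))*137 = -202778 - ((18 - 1*1)/(3*(-16 + 1)) - 5*(-4 + 5))*137 = -202778 - ((⅓)*(18 - 1)/(-15) - 5*1)*137 = -202778 - ((⅓)*(-1/15)*17 - 5)*137 = -202778 - (-17/45 - 5)*137 = -202778 - (-242)*137/45 = -202778 - 1*(-33154/45) = -202778 + 33154/45 = -9091856/45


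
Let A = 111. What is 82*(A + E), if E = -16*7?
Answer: -82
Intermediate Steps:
E = -112
82*(A + E) = 82*(111 - 112) = 82*(-1) = -82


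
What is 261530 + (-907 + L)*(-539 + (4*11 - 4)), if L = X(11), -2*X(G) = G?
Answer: 1433735/2 ≈ 7.1687e+5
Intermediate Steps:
X(G) = -G/2
L = -11/2 (L = -½*11 = -11/2 ≈ -5.5000)
261530 + (-907 + L)*(-539 + (4*11 - 4)) = 261530 + (-907 - 11/2)*(-539 + (4*11 - 4)) = 261530 - 1825*(-539 + (44 - 4))/2 = 261530 - 1825*(-539 + 40)/2 = 261530 - 1825/2*(-499) = 261530 + 910675/2 = 1433735/2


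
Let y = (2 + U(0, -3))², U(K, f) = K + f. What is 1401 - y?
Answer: 1400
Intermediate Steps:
y = 1 (y = (2 + (0 - 3))² = (2 - 3)² = (-1)² = 1)
1401 - y = 1401 - 1*1 = 1401 - 1 = 1400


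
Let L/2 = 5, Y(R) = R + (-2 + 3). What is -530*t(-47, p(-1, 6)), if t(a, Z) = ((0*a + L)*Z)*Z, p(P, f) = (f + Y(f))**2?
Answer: -151373300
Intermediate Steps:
Y(R) = 1 + R (Y(R) = R + 1 = 1 + R)
L = 10 (L = 2*5 = 10)
p(P, f) = (1 + 2*f)**2 (p(P, f) = (f + (1 + f))**2 = (1 + 2*f)**2)
t(a, Z) = 10*Z**2 (t(a, Z) = ((0*a + 10)*Z)*Z = ((0 + 10)*Z)*Z = (10*Z)*Z = 10*Z**2)
-530*t(-47, p(-1, 6)) = -5300*((1 + 2*6)**2)**2 = -5300*((1 + 12)**2)**2 = -5300*(13**2)**2 = -5300*169**2 = -5300*28561 = -530*285610 = -151373300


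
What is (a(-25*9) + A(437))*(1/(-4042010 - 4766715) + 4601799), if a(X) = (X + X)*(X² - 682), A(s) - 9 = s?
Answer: -911001765682599833696/8808725 ≈ -1.0342e+14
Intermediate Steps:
A(s) = 9 + s
a(X) = 2*X*(-682 + X²) (a(X) = (2*X)*(-682 + X²) = 2*X*(-682 + X²))
(a(-25*9) + A(437))*(1/(-4042010 - 4766715) + 4601799) = (2*(-25*9)*(-682 + (-25*9)²) + (9 + 437))*(1/(-4042010 - 4766715) + 4601799) = (2*(-225)*(-682 + (-225)²) + 446)*(1/(-8808725) + 4601799) = (2*(-225)*(-682 + 50625) + 446)*(-1/8808725 + 4601799) = (2*(-225)*49943 + 446)*(40535981896274/8808725) = (-22474350 + 446)*(40535981896274/8808725) = -22473904*40535981896274/8808725 = -911001765682599833696/8808725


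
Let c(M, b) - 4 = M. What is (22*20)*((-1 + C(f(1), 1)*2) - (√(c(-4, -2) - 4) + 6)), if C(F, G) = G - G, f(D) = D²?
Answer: -3080 - 880*I ≈ -3080.0 - 880.0*I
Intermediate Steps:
c(M, b) = 4 + M
C(F, G) = 0
(22*20)*((-1 + C(f(1), 1)*2) - (√(c(-4, -2) - 4) + 6)) = (22*20)*((-1 + 0*2) - (√((4 - 4) - 4) + 6)) = 440*((-1 + 0) - (√(0 - 4) + 6)) = 440*(-1 - (√(-4) + 6)) = 440*(-1 - (2*I + 6)) = 440*(-1 - (6 + 2*I)) = 440*(-1 + (-6 - 2*I)) = 440*(-7 - 2*I) = -3080 - 880*I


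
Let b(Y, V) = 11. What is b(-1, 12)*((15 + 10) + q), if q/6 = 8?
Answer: 803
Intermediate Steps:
q = 48 (q = 6*8 = 48)
b(-1, 12)*((15 + 10) + q) = 11*((15 + 10) + 48) = 11*(25 + 48) = 11*73 = 803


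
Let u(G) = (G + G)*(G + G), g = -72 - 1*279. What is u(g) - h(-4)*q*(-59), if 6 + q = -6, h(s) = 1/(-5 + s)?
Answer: 1478648/3 ≈ 4.9288e+5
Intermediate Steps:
q = -12 (q = -6 - 6 = -12)
g = -351 (g = -72 - 279 = -351)
u(G) = 4*G² (u(G) = (2*G)*(2*G) = 4*G²)
u(g) - h(-4)*q*(-59) = 4*(-351)² - -12/(-5 - 4)*(-59) = 4*123201 - -12/(-9)*(-59) = 492804 - (-⅑*(-12))*(-59) = 492804 - 4*(-59)/3 = 492804 - 1*(-236/3) = 492804 + 236/3 = 1478648/3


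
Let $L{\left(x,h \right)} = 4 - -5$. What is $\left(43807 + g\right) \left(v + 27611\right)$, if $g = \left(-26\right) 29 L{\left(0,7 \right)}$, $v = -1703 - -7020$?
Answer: $1219027488$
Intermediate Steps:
$L{\left(x,h \right)} = 9$ ($L{\left(x,h \right)} = 4 + 5 = 9$)
$v = 5317$ ($v = -1703 + 7020 = 5317$)
$g = -6786$ ($g = \left(-26\right) 29 \cdot 9 = \left(-754\right) 9 = -6786$)
$\left(43807 + g\right) \left(v + 27611\right) = \left(43807 - 6786\right) \left(5317 + 27611\right) = 37021 \cdot 32928 = 1219027488$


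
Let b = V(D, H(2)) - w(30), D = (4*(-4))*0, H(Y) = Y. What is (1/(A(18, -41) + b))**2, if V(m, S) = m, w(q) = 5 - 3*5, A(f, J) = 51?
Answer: 1/3721 ≈ 0.00026874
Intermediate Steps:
w(q) = -10 (w(q) = 5 - 15 = -10)
D = 0 (D = -16*0 = 0)
b = 10 (b = 0 - 1*(-10) = 0 + 10 = 10)
(1/(A(18, -41) + b))**2 = (1/(51 + 10))**2 = (1/61)**2 = 1/3721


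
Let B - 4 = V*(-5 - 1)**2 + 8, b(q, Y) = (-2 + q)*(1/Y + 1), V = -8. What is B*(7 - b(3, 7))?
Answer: -11316/7 ≈ -1616.6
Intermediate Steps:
b(q, Y) = (1 + 1/Y)*(-2 + q) (b(q, Y) = (-2 + q)*(1 + 1/Y) = (1 + 1/Y)*(-2 + q))
B = -276 (B = 4 + (-8*(-5 - 1)**2 + 8) = 4 + (-8*(-6)**2 + 8) = 4 + (-8*36 + 8) = 4 + (-288 + 8) = 4 - 280 = -276)
B*(7 - b(3, 7)) = -276*(7 - (-2 + 3 + 7*(-2 + 3))/7) = -276*(7 - (-2 + 3 + 7*1)/7) = -276*(7 - (-2 + 3 + 7)/7) = -276*(7 - 8/7) = -276*41/7 = -11316/7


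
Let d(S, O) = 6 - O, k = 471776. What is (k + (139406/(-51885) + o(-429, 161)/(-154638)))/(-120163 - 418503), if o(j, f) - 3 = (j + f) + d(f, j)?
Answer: -23365571081021/26678572928590 ≈ -0.87582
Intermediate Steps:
o(j, f) = 9 + f (o(j, f) = 3 + ((j + f) + (6 - j)) = 3 + ((f + j) + (6 - j)) = 3 + (6 + f) = 9 + f)
(k + (139406/(-51885) + o(-429, 161)/(-154638)))/(-120163 - 418503) = (471776 + (139406/(-51885) + (9 + 161)/(-154638)))/(-120163 - 418503) = (471776 + (139406*(-1/51885) + 170*(-1/154638)))/(-538666) = (471776 + (-139406/51885 - 85/77319))*(-1/538666) = (471776 - 133125219/49527115)*(-1/538666) = (23365571081021/49527115)*(-1/538666) = -23365571081021/26678572928590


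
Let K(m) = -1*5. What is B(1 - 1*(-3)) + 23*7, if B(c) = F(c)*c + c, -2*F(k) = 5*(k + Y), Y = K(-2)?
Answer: 175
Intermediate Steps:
K(m) = -5
Y = -5
F(k) = 25/2 - 5*k/2 (F(k) = -5*(k - 5)/2 = -5*(-5 + k)/2 = -(-25 + 5*k)/2 = 25/2 - 5*k/2)
B(c) = c + c*(25/2 - 5*c/2) (B(c) = (25/2 - 5*c/2)*c + c = c*(25/2 - 5*c/2) + c = c + c*(25/2 - 5*c/2))
B(1 - 1*(-3)) + 23*7 = (1 - 1*(-3))*(27 - 5*(1 - 1*(-3)))/2 + 23*7 = (1 + 3)*(27 - 5*(1 + 3))/2 + 161 = (1/2)*4*(27 - 5*4) + 161 = (1/2)*4*(27 - 20) + 161 = (1/2)*4*7 + 161 = 14 + 161 = 175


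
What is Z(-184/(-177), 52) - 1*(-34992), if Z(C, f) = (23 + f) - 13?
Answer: 35054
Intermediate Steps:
Z(C, f) = 10 + f
Z(-184/(-177), 52) - 1*(-34992) = (10 + 52) - 1*(-34992) = 62 + 34992 = 35054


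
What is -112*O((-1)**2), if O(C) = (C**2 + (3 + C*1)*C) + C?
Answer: -672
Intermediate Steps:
O(C) = C + C**2 + C*(3 + C) (O(C) = (C**2 + (3 + C)*C) + C = (C**2 + C*(3 + C)) + C = C + C**2 + C*(3 + C))
-112*O((-1)**2) = -224*(-1)**2*(2 + (-1)**2) = -224*(2 + 1) = -224*3 = -112*6 = -672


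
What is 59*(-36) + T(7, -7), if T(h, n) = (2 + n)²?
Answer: -2099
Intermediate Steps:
59*(-36) + T(7, -7) = 59*(-36) + (2 - 7)² = -2124 + (-5)² = -2124 + 25 = -2099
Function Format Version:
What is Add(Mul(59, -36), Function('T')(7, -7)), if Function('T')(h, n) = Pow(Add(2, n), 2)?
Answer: -2099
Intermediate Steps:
Add(Mul(59, -36), Function('T')(7, -7)) = Add(Mul(59, -36), Pow(Add(2, -7), 2)) = Add(-2124, Pow(-5, 2)) = Add(-2124, 25) = -2099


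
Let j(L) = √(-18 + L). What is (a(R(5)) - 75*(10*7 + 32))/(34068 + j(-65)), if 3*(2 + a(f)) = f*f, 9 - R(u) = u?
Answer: -260506640/1160628707 + 22940*I*√83/3481886121 ≈ -0.22445 + 6.0023e-5*I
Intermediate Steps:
R(u) = 9 - u
a(f) = -2 + f²/3 (a(f) = -2 + (f*f)/3 = -2 + f²/3)
(a(R(5)) - 75*(10*7 + 32))/(34068 + j(-65)) = ((-2 + (9 - 1*5)²/3) - 75*(10*7 + 32))/(34068 + √(-18 - 65)) = ((-2 + (9 - 5)²/3) - 75*(70 + 32))/(34068 + √(-83)) = ((-2 + (⅓)*4²) - 75*102)/(34068 + I*√83) = ((-2 + (⅓)*16) - 7650)/(34068 + I*√83) = ((-2 + 16/3) - 7650)/(34068 + I*√83) = (10/3 - 7650)/(34068 + I*√83) = -22940/(3*(34068 + I*√83))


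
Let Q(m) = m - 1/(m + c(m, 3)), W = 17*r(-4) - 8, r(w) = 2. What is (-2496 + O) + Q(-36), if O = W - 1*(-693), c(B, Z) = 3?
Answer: -59828/33 ≈ -1813.0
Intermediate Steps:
W = 26 (W = 17*2 - 8 = 34 - 8 = 26)
Q(m) = m - 1/(3 + m) (Q(m) = m - 1/(m + 3) = m - 1/(3 + m))
O = 719 (O = 26 - 1*(-693) = 26 + 693 = 719)
(-2496 + O) + Q(-36) = (-2496 + 719) + (-1 + (-36)² + 3*(-36))/(3 - 36) = -1777 + (-1 + 1296 - 108)/(-33) = -1777 - 1/33*1187 = -1777 - 1187/33 = -59828/33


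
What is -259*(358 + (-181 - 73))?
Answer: -26936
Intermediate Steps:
-259*(358 + (-181 - 73)) = -259*(358 - 254) = -259*104 = -26936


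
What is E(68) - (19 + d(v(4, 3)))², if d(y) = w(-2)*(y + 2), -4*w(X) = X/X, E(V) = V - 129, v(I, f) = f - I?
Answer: -6601/16 ≈ -412.56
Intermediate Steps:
E(V) = -129 + V
w(X) = -¼ (w(X) = -X/(4*X) = -¼*1 = -¼)
d(y) = -½ - y/4 (d(y) = -(y + 2)/4 = -(2 + y)/4 = -½ - y/4)
E(68) - (19 + d(v(4, 3)))² = (-129 + 68) - (19 + (-½ - (3 - 1*4)/4))² = -61 - (19 + (-½ - (3 - 4)/4))² = -61 - (19 + (-½ - ¼*(-1)))² = -61 - (19 + (-½ + ¼))² = -61 - (19 - ¼)² = -61 - (75/4)² = -61 - 1*5625/16 = -61 - 5625/16 = -6601/16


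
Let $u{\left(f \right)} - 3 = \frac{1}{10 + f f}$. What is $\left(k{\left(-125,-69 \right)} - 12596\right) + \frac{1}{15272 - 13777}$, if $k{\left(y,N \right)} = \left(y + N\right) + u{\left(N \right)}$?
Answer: $- \frac{7015778873}{548665} \approx -12787.0$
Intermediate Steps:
$u{\left(f \right)} = 3 + \frac{1}{10 + f^{2}}$ ($u{\left(f \right)} = 3 + \frac{1}{10 + f f} = 3 + \frac{1}{10 + f^{2}}$)
$k{\left(y,N \right)} = N + y + \frac{31 + 3 N^{2}}{10 + N^{2}}$ ($k{\left(y,N \right)} = \left(y + N\right) + \frac{31 + 3 N^{2}}{10 + N^{2}} = \left(N + y\right) + \frac{31 + 3 N^{2}}{10 + N^{2}} = N + y + \frac{31 + 3 N^{2}}{10 + N^{2}}$)
$\left(k{\left(-125,-69 \right)} - 12596\right) + \frac{1}{15272 - 13777} = \left(\frac{31 + 3 \left(-69\right)^{2} + \left(10 + \left(-69\right)^{2}\right) \left(-69 - 125\right)}{10 + \left(-69\right)^{2}} - 12596\right) + \frac{1}{15272 - 13777} = \left(\frac{31 + 3 \cdot 4761 + \left(10 + 4761\right) \left(-194\right)}{10 + 4761} - 12596\right) + \frac{1}{1495} = \left(\frac{31 + 14283 + 4771 \left(-194\right)}{4771} - 12596\right) + \frac{1}{1495} = \left(\frac{31 + 14283 - 925574}{4771} - 12596\right) + \frac{1}{1495} = \left(\frac{1}{4771} \left(-911260\right) - 12596\right) + \frac{1}{1495} = \left(- \frac{911260}{4771} - 12596\right) + \frac{1}{1495} = - \frac{61006776}{4771} + \frac{1}{1495} = - \frac{7015778873}{548665}$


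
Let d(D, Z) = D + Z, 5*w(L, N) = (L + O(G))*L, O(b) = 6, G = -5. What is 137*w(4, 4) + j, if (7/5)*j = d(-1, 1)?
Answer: 1096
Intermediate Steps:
w(L, N) = L*(6 + L)/5 (w(L, N) = ((L + 6)*L)/5 = ((6 + L)*L)/5 = (L*(6 + L))/5 = L*(6 + L)/5)
j = 0 (j = 5*(-1 + 1)/7 = (5/7)*0 = 0)
137*w(4, 4) + j = 137*((⅕)*4*(6 + 4)) + 0 = 137*((⅕)*4*10) + 0 = 137*8 + 0 = 1096 + 0 = 1096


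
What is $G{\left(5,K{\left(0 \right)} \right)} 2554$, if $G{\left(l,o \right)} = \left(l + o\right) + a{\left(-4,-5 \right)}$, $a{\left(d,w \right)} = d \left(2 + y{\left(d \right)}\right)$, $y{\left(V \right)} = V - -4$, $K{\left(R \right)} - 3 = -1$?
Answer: $-2554$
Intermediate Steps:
$K{\left(R \right)} = 2$ ($K{\left(R \right)} = 3 - 1 = 2$)
$y{\left(V \right)} = 4 + V$ ($y{\left(V \right)} = V + 4 = 4 + V$)
$a{\left(d,w \right)} = d \left(6 + d\right)$ ($a{\left(d,w \right)} = d \left(2 + \left(4 + d\right)\right) = d \left(6 + d\right)$)
$G{\left(l,o \right)} = -8 + l + o$ ($G{\left(l,o \right)} = \left(l + o\right) - 4 \left(6 - 4\right) = \left(l + o\right) - 8 = -8 + l + o$)
$G{\left(5,K{\left(0 \right)} \right)} 2554 = \left(-8 + 5 + 2\right) 2554 = \left(-1\right) 2554 = -2554$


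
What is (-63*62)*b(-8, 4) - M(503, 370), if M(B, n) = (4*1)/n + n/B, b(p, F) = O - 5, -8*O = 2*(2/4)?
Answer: 7450915191/372220 ≈ 20018.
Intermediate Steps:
O = -⅛ (O = -2/4/4 = -2*(¼)/4 = -1/(4*2) = -⅛*1 = -⅛ ≈ -0.12500)
b(p, F) = -41/8 (b(p, F) = -⅛ - 5 = -41/8)
M(B, n) = 4/n + n/B
(-63*62)*b(-8, 4) - M(503, 370) = -63*62*(-41/8) - (4/370 + 370/503) = -3906*(-41/8) - (4*(1/370) + 370*(1/503)) = 80073/4 - (2/185 + 370/503) = 80073/4 - 1*69456/93055 = 80073/4 - 69456/93055 = 7450915191/372220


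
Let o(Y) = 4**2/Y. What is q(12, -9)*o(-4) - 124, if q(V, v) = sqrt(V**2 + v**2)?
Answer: -184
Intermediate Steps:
o(Y) = 16/Y
q(12, -9)*o(-4) - 124 = sqrt(12**2 + (-9)**2)*(16/(-4)) - 124 = sqrt(144 + 81)*(16*(-1/4)) - 124 = sqrt(225)*(-4) - 124 = 15*(-4) - 124 = -60 - 124 = -184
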